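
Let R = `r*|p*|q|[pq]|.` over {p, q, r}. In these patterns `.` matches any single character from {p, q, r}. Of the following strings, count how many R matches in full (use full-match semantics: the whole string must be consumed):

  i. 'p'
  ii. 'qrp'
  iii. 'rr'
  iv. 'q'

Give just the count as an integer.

3

i → match
ii → no match
iii → match
iv → match
Total matched: 3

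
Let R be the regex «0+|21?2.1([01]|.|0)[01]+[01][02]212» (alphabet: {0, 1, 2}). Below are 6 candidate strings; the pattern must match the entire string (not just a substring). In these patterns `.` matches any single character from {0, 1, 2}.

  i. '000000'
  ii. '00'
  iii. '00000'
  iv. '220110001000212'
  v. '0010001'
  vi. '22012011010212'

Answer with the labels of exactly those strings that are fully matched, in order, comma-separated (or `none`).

i → match
ii → match
iii → match
iv → match
v → no match
vi → match

i, ii, iii, iv, vi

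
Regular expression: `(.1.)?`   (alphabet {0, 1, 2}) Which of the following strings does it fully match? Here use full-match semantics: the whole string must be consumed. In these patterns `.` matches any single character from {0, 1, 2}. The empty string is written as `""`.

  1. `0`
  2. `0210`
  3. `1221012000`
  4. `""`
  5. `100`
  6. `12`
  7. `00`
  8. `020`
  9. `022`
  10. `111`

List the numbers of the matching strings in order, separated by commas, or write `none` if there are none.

4, 10

1. `0` → no match
2. `0210` → no match
3. `1221012000` → no match
4. `""` → match
5. `100` → no match
6. `12` → no match
7. `00` → no match
8. `020` → no match
9. `022` → no match
10. `111` → match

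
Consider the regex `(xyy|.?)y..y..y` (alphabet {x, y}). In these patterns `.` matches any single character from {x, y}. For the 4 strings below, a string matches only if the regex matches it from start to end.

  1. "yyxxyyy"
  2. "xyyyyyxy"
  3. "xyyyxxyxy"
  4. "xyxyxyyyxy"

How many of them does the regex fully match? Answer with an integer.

1

1 → no match
2 → match
3 → no match
4 → no match
Total matched: 1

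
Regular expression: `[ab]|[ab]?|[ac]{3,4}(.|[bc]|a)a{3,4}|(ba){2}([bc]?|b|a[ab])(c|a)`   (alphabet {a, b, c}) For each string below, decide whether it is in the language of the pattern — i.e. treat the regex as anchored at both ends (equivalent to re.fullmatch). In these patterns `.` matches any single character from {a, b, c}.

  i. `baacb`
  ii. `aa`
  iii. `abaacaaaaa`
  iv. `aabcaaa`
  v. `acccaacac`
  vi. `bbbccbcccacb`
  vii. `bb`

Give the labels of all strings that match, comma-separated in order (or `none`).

none

i → no match
ii → no match
iii → no match
iv → no match
v → no match
vi → no match
vii → no match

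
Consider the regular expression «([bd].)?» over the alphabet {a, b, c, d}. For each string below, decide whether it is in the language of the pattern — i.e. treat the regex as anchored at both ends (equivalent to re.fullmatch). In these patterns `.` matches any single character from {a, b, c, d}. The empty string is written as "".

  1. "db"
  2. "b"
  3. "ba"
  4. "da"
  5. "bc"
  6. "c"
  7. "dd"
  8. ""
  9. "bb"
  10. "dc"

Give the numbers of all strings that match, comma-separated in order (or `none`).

1 → match
2 → no match
3 → match
4 → match
5 → match
6 → no match
7 → match
8 → match
9 → match
10 → match

1, 3, 4, 5, 7, 8, 9, 10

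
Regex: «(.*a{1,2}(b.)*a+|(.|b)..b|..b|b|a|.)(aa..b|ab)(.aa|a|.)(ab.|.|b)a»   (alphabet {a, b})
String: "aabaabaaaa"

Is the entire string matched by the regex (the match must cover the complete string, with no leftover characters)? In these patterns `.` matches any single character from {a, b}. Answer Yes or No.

No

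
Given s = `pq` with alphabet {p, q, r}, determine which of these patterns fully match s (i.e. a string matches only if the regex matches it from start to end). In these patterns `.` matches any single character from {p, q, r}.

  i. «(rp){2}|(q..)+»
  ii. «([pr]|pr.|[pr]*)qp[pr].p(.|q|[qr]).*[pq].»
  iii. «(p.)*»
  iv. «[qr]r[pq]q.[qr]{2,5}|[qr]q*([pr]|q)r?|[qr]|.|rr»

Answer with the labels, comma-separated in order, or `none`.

iii

i → no match
ii → no match
iii → match
iv → no match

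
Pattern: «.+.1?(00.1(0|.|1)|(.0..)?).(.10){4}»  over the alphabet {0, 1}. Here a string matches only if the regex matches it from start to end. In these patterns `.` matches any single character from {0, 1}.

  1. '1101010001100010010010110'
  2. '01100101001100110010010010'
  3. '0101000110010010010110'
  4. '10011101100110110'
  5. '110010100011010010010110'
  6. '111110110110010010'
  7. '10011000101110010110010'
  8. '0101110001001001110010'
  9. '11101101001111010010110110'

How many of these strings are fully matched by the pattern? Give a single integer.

7

1 → match
2 → match
3 → match
4 → no match
5 → match
6 → match
7 → match
8 → no match
9 → match
Total matched: 7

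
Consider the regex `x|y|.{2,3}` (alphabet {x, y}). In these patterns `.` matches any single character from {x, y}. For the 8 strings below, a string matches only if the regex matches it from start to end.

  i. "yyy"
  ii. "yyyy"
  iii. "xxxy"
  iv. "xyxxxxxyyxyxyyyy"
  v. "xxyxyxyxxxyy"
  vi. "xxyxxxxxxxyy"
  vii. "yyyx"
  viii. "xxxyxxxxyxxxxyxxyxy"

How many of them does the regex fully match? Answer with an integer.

i → match
ii → no match
iii → no match
iv → no match
v → no match
vi → no match
vii → no match
viii → no match
Total matched: 1

1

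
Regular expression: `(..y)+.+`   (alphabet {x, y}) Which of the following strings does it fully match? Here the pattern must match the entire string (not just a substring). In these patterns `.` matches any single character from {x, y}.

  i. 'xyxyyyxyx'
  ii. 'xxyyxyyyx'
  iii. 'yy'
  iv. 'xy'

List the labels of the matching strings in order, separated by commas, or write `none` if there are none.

ii

i. 'xyxyyyxyx' → no match
ii. 'xxyyxyyyx' → match
iii. 'yy' → no match
iv. 'xy' → no match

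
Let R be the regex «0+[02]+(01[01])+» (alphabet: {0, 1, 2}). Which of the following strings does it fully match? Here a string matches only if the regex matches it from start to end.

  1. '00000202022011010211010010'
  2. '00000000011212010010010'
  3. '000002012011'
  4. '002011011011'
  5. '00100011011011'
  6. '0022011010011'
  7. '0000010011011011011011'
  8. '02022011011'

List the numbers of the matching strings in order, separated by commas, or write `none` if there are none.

1 → no match
2 → no match
3. '000002012011' → no match
4. '002011011011' → match
5 → no match
6 → match
7 → match
8. '02022011011' → match

4, 6, 7, 8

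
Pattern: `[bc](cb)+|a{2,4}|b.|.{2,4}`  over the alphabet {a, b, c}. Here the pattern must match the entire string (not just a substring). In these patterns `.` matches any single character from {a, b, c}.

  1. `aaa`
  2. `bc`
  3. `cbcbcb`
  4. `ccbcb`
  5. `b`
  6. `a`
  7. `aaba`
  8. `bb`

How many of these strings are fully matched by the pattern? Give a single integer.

1 → match
2 → match
3 → no match
4 → match
5 → no match
6 → no match
7 → match
8 → match
Total matched: 5

5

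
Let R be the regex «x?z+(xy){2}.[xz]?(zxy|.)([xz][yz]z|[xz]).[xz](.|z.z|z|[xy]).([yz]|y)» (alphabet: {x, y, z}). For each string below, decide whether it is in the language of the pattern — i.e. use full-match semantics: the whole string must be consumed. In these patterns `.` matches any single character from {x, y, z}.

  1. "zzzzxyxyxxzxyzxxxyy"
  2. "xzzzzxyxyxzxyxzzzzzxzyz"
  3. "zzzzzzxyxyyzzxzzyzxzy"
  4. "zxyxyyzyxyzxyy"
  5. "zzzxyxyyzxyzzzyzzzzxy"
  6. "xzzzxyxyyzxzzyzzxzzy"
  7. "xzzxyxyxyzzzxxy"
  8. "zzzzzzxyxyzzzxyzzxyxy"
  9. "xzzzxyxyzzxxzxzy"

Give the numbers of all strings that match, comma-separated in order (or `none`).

1, 2, 3, 4, 5, 6, 7, 8, 9

1 → match
2 → match
3 → match
4 → match
5 → match
6 → match
7 → match
8 → match
9 → match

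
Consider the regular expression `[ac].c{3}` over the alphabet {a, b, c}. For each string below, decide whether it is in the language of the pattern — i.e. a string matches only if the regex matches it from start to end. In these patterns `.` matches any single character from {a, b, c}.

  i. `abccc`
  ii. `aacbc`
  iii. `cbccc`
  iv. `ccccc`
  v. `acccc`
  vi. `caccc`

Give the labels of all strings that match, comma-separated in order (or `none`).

i → match
ii → no match
iii → match
iv → match
v → match
vi → match

i, iii, iv, v, vi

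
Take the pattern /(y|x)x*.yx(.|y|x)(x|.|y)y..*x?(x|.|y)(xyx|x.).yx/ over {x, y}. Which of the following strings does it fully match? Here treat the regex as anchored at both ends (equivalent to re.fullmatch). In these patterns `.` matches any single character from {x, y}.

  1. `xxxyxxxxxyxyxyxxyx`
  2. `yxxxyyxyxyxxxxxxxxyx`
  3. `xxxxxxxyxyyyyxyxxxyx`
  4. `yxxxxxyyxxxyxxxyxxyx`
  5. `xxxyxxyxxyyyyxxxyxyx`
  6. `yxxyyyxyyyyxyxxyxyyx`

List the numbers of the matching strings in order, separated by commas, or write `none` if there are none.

1 → no match
2 → match
3 → match
4 → match
5 → no match
6 → no match

2, 3, 4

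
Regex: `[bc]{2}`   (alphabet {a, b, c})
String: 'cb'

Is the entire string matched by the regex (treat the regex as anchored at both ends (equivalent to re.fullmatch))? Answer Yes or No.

Yes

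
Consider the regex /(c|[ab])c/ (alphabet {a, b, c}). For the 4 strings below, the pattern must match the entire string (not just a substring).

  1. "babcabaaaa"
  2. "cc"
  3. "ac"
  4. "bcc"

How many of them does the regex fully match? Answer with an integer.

1. "babcabaaaa" → no match — must end with "c"
2. "cc" → match
3. "ac" → match
4. "bcc" → no match
Total matched: 2

2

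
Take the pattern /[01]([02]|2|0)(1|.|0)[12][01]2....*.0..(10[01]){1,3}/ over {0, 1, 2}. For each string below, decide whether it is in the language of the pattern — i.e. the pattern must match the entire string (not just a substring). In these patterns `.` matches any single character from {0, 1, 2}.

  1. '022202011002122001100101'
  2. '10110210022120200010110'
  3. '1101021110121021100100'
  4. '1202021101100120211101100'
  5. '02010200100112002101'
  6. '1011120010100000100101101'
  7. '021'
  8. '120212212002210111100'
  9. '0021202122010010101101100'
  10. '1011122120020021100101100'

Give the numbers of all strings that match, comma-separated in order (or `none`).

1, 5, 6, 10

1 → match
2 → no match
3 → no match
4 → no match
5 → match
6 → match
7 → no match
8 → no match
9 → no match
10 → match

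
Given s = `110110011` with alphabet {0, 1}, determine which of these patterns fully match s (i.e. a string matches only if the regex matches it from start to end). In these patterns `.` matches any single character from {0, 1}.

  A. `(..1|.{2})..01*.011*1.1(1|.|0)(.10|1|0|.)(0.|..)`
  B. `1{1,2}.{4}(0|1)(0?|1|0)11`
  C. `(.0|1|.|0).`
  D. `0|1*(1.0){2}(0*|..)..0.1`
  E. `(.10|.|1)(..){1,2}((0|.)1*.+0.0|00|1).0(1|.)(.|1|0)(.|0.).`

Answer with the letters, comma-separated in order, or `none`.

B

A → no match
B → match
C → no match
D → no match
E → no match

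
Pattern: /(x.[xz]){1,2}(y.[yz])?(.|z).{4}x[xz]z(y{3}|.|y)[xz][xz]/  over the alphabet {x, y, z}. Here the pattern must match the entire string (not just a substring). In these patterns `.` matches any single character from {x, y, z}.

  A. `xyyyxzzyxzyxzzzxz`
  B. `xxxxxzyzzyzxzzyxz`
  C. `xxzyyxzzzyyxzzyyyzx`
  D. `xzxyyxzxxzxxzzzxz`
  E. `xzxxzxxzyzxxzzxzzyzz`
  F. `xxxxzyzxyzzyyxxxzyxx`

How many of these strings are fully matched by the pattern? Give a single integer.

1

A → no match
B → match
C → no match
D → no match
E → no match
F → no match
Total matched: 1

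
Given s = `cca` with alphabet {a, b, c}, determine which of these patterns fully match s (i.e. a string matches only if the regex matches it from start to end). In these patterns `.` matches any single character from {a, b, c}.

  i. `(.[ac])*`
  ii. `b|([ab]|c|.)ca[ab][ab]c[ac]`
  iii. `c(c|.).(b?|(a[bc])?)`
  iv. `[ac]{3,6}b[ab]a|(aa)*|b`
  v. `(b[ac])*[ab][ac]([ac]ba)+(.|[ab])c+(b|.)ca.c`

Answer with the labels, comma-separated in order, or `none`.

iii

i → no match
ii → no match
iii → match
iv → no match
v → no match — must end with `c`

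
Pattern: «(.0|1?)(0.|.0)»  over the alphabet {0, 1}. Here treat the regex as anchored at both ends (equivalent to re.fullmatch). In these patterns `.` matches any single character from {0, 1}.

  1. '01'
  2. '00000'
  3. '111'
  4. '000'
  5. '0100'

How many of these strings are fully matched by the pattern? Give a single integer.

1

1 → match
2 → no match
3 → no match
4 → no match
5 → no match
Total matched: 1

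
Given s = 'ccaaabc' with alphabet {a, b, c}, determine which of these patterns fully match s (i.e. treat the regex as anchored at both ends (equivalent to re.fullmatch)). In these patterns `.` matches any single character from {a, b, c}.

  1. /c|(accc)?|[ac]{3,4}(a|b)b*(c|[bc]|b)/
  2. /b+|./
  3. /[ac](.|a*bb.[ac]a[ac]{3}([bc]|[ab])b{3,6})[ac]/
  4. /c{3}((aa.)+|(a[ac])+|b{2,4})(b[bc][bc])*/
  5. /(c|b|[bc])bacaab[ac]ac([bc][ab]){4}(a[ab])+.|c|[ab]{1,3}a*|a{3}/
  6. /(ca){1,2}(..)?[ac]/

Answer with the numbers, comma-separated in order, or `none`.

1

1 → match
2 → no match
3 → no match
4 → no match
5 → no match
6 → no match — must start with 'ca'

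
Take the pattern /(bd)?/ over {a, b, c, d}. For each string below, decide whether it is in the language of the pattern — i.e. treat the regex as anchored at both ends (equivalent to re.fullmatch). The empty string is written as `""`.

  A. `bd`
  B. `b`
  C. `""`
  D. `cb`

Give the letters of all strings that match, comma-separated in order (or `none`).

A → match
B → no match
C → match
D → no match

A, C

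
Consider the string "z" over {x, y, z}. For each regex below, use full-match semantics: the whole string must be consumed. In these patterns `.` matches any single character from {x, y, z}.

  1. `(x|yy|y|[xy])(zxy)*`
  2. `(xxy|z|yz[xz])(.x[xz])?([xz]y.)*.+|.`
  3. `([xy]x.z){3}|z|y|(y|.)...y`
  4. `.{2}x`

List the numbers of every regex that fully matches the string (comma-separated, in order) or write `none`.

1 → no match
2 → match
3 → match
4 → no match — must end with "x"

2, 3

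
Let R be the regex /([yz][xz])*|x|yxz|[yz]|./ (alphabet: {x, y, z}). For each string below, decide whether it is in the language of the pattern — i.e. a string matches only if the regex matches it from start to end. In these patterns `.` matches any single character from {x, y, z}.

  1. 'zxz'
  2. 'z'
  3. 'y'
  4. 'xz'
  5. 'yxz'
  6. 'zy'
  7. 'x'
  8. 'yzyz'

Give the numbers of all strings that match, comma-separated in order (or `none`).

1. 'zxz' → no match
2. 'z' → match
3. 'y' → match
4. 'xz' → no match
5. 'yxz' → match
6. 'zy' → no match
7. 'x' → match
8. 'yzyz' → match

2, 3, 5, 7, 8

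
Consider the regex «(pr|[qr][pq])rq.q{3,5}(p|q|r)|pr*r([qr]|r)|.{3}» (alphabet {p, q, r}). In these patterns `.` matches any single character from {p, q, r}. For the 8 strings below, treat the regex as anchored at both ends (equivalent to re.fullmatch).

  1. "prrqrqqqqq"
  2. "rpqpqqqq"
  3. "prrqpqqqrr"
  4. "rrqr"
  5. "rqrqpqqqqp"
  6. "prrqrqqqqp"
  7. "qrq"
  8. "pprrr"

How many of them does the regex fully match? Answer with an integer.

4

1 → match
2 → no match
3 → no match
4 → no match
5 → match
6 → match
7 → match
8 → no match
Total matched: 4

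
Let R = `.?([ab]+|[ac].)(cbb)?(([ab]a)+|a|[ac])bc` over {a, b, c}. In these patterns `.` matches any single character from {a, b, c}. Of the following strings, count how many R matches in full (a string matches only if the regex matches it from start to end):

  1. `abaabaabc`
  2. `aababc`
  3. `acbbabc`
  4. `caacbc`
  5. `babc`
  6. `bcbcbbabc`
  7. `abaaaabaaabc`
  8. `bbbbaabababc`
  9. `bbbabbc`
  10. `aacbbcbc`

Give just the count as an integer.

1. `abaabaabc` → match
2. `aababc` → match
3. `acbbabc` → match
4. `caacbc` → match
5. `babc` → match
6. `bcbcbbabc` → match
7. `abaaaabaaabc` → match
8. `bbbbaabababc` → match
9. `bbbabbc` → no match
10. `aacbbcbc` → match
Total matched: 9

9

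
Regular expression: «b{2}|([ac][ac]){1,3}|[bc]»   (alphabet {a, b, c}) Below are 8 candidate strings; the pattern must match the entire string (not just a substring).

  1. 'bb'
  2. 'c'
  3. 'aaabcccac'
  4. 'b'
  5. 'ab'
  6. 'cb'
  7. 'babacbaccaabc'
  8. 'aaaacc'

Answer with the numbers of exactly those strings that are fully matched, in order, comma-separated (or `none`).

1 → match
2 → match
3 → no match
4 → match
5 → no match
6 → no match
7 → no match
8 → match

1, 2, 4, 8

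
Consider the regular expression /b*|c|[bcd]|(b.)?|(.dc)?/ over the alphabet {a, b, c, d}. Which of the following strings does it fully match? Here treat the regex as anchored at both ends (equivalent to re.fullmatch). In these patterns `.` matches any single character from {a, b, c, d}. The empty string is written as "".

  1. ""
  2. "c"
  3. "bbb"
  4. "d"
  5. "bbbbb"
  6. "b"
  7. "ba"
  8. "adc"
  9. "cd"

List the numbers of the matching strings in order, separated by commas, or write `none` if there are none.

1, 2, 3, 4, 5, 6, 7, 8

1 → match
2 → match
3 → match
4 → match
5 → match
6 → match
7 → match
8 → match
9 → no match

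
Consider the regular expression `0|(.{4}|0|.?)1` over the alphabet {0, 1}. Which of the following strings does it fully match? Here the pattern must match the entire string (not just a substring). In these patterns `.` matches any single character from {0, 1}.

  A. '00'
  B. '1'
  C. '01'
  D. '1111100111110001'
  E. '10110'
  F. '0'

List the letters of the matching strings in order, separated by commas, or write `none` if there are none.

B, C, F

A. '00' → no match
B. '1' → match
C. '01' → match
D → no match
E. '10110' → no match
F. '0' → match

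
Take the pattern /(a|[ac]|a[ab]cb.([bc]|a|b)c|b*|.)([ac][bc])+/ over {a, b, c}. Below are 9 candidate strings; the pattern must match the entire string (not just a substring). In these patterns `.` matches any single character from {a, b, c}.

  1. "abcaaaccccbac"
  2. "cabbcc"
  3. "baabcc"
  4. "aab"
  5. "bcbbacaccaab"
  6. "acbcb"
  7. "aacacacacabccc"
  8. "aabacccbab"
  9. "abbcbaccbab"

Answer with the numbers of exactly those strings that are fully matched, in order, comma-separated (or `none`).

4, 6

1 → no match
2. "cabbcc" → no match
3. "baabcc" → no match
4. "aab" → match
5. "bcbbacaccaab" → no match
6. "acbcb" → match
7 → no match
8. "aabacccbab" → no match
9. "abbcbaccbab" → no match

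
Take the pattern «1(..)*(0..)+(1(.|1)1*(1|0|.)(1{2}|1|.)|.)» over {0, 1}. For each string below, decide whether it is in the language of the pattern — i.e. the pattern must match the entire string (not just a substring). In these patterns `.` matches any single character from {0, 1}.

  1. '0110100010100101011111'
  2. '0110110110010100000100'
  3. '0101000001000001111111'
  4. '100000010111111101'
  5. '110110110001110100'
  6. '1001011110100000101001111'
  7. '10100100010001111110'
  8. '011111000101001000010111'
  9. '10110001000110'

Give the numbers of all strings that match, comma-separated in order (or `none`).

4, 7

1 → no match — must start with '1'
2 → no match — must start with '1'
3 → no match — must start with '1'
4 → match
5 → no match
6 → no match
7 → match
8 → no match — must start with '1'
9 → no match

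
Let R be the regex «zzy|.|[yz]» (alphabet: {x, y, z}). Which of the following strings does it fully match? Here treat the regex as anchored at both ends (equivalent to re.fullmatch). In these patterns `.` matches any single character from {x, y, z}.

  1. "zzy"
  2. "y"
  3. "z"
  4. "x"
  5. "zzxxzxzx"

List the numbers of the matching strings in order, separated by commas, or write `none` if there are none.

1, 2, 3, 4

1 → match
2 → match
3 → match
4 → match
5 → no match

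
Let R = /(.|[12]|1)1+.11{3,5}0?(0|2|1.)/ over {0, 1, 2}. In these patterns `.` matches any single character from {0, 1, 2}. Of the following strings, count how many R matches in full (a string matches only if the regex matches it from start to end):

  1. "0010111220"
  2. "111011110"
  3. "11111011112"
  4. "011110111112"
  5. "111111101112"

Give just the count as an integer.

1 → no match
2 → match
3 → match
4 → match
5 → no match
Total matched: 3

3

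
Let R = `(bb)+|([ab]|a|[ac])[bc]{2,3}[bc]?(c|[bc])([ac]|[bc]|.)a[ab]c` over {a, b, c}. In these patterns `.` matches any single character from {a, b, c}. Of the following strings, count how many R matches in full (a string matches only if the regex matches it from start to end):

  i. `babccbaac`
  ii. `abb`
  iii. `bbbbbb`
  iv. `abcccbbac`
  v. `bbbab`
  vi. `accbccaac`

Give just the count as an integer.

2

i. `babccbaac` → no match
ii. `abb` → no match
iii. `bbbbbb` → match
iv. `abcccbbac` → no match
v. `bbbab` → no match
vi. `accbccaac` → match
Total matched: 2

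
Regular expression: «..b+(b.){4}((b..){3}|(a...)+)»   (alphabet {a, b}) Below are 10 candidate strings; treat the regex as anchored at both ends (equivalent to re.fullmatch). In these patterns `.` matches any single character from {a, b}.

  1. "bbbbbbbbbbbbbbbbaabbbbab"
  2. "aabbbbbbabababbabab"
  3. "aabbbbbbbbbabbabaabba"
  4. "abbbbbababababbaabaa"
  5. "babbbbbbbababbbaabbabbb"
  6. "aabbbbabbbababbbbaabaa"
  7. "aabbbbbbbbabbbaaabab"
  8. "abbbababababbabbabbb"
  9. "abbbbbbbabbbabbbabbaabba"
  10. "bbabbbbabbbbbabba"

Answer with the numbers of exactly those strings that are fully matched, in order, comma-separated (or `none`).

1, 2, 3, 4, 5, 6, 8, 9

1 → match
2 → match
3 → match
4 → match
5 → match
6 → match
7 → no match
8 → match
9 → match
10 → no match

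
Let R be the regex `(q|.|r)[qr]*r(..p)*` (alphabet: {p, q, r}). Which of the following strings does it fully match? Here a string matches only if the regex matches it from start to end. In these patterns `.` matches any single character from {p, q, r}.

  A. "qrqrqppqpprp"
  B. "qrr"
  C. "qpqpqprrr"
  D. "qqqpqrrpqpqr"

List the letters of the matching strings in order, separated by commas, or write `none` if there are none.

B

A. "qrqrqppqpprp" → no match
B. "qrr" → match
C. "qpqpqprrr" → no match
D. "qqqpqrrpqpqr" → no match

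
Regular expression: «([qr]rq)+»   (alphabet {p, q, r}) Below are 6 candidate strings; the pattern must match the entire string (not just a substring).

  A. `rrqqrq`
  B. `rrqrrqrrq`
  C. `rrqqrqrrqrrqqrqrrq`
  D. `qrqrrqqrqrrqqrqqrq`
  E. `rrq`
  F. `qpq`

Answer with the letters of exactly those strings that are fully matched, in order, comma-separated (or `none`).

A, B, C, D, E

A → match
B → match
C → match
D → match
E → match
F → no match — must end with `rq`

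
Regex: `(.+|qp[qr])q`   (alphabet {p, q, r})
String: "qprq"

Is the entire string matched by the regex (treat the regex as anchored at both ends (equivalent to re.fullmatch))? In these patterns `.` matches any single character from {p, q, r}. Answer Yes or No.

Yes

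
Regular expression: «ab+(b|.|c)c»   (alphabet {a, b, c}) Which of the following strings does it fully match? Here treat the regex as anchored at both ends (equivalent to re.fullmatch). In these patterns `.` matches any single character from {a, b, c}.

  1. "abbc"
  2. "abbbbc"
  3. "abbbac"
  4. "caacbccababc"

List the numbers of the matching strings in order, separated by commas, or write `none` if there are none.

1, 2, 3

1. "abbc" → match
2. "abbbbc" → match
3. "abbbac" → match
4. "caacbccababc" → no match — must start with "ab"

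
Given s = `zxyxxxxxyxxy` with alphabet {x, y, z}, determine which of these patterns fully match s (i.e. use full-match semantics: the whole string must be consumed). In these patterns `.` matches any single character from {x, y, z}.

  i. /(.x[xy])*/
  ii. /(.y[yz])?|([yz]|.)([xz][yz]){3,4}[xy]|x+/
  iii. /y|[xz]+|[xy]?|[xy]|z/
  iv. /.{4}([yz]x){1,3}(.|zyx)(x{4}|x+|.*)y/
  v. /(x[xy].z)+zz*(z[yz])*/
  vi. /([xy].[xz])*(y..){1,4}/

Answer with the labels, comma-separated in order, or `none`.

i

i → match
ii → no match
iii → no match
iv → no match
v → no match — must start with `x`
vi → no match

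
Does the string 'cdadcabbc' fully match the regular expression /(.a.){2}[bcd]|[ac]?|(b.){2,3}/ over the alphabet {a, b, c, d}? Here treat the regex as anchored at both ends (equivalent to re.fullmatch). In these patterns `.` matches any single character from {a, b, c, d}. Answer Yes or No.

No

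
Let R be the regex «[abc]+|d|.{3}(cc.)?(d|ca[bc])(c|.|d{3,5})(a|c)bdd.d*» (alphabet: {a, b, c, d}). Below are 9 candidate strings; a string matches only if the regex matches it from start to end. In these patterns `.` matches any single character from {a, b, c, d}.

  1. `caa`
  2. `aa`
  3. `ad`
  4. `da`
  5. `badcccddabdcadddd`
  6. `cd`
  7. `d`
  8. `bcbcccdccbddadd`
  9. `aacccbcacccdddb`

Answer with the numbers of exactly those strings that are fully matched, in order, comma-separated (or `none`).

1 → match
2 → match
3 → no match
4 → no match
5 → no match
6 → no match
7 → match
8 → match
9 → no match

1, 2, 7, 8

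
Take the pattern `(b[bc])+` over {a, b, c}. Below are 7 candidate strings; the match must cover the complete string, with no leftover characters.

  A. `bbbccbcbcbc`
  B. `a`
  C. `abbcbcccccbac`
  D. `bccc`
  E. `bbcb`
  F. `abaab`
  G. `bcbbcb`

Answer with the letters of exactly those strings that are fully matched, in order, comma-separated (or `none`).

none

A → no match
B → no match — must start with `b`
C → no match — must start with `b`
D → no match
E → no match
F → no match — must start with `b`
G → no match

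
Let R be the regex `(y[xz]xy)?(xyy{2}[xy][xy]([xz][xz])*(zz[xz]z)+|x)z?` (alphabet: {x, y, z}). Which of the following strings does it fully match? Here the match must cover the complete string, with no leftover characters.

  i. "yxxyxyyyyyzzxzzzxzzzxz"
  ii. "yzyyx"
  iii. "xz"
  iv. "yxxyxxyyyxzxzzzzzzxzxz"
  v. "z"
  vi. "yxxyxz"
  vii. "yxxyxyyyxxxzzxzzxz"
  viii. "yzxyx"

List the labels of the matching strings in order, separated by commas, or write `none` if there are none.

i, iii, vi, vii, viii

i → match
ii → no match
iii → match
iv → no match
v → no match
vi → match
vii → match
viii → match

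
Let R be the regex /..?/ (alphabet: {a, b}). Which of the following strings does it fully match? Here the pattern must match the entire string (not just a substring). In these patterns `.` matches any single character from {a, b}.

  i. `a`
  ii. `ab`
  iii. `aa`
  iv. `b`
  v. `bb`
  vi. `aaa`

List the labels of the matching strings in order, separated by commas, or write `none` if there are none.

i → match
ii → match
iii → match
iv → match
v → match
vi → no match

i, ii, iii, iv, v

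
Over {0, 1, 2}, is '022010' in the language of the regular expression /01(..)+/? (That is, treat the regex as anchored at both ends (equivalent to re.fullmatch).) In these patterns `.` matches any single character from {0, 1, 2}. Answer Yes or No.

Every match must start with '01', but '022010' does not.

No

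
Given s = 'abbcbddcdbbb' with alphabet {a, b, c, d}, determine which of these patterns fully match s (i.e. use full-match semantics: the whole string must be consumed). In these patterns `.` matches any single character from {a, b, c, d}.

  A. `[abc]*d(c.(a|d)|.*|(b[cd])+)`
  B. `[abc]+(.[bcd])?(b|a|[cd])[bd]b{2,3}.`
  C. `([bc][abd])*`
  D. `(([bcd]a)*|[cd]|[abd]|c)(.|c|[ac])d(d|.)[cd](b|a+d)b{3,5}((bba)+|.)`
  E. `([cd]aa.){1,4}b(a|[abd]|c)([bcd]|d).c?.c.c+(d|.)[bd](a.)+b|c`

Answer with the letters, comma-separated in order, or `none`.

A, B

A → match
B → match
C → no match
D → no match
E → no match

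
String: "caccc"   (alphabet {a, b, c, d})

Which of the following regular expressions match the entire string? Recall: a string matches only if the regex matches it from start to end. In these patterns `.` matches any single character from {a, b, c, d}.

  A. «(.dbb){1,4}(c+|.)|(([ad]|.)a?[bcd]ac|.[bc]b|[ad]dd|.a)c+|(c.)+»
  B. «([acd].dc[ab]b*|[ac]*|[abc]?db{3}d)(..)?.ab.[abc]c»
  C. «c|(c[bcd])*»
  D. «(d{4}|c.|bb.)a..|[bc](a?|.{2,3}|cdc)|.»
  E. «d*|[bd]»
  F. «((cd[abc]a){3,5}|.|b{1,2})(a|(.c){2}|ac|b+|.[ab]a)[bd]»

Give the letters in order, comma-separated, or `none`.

A

A → match
B → no match
C → no match
D → no match
E → no match
F → no match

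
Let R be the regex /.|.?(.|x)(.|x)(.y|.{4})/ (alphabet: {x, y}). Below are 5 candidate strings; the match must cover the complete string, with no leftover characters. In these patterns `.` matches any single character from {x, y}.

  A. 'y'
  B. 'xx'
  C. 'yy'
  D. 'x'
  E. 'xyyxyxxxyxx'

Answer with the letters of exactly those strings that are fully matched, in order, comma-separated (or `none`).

A. 'y' → match
B. 'xx' → no match
C. 'yy' → no match
D. 'x' → match
E. 'xyyxyxxxyxx' → no match

A, D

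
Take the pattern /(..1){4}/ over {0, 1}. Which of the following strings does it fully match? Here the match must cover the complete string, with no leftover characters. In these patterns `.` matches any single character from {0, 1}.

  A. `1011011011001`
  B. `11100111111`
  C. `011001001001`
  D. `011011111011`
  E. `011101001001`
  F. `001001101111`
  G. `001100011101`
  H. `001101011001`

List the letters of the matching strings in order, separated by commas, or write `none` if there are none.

A → no match
B. `11100111111` → no match
C. `011001001001` → match
D. `011011111011` → match
E. `011101001001` → match
F. `001001101111` → match
G. `001100011101` → no match
H. `001101011001` → match

C, D, E, F, H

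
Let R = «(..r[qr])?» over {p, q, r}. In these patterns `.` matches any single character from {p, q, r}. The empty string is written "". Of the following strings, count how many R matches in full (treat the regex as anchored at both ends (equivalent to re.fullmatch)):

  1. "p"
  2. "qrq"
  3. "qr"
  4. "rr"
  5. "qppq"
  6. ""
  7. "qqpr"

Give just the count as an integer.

1. "p" → no match
2. "qrq" → no match
3. "qr" → no match
4. "rr" → no match
5. "qppq" → no match
6. "" → match
7. "qqpr" → no match
Total matched: 1

1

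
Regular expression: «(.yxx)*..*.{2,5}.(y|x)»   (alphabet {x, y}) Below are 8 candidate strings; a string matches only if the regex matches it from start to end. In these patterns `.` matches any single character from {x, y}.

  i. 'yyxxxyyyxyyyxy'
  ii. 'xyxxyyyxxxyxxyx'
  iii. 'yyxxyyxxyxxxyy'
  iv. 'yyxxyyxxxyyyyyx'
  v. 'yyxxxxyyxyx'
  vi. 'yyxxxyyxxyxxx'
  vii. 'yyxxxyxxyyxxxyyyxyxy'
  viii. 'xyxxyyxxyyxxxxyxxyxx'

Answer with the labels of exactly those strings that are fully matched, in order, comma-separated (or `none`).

i → match
ii → match
iii → match
iv → match
v. 'yyxxxxyyxyx' → match
vi → match
vii → match
viii → match

i, ii, iii, iv, v, vi, vii, viii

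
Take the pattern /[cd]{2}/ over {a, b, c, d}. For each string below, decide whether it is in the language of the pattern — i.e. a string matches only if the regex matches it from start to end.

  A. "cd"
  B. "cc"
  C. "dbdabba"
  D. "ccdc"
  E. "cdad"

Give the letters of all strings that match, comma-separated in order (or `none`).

A, B

A → match
B → match
C → no match
D → no match
E → no match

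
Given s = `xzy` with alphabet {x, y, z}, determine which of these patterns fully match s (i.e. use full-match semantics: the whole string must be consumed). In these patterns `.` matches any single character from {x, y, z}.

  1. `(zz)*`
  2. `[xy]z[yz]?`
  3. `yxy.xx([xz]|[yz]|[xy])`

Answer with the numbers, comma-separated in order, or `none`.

2

1 → no match
2 → match
3 → no match — must start with `yxy`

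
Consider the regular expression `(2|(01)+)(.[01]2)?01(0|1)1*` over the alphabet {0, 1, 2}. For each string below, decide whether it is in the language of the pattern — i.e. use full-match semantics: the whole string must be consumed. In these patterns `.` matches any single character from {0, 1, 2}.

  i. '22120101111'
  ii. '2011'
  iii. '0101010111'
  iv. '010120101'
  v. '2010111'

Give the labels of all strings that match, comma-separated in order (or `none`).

i, ii, iii, iv, v

i → match
ii → match
iii → match
iv → match
v → match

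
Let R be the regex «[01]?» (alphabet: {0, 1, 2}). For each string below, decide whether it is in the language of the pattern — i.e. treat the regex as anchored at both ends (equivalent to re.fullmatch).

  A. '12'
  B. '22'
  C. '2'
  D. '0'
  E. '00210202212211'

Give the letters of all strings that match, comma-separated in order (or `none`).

A → no match
B → no match
C → no match
D → match
E → no match

D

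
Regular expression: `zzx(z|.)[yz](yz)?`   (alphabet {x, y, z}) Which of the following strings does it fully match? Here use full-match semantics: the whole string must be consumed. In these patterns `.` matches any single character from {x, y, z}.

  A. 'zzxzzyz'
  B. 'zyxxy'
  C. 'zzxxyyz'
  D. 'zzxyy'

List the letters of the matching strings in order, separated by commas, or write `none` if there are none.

A, C, D

A. 'zzxzzyz' → match
B. 'zyxxy' → no match — must start with 'zzx'
C. 'zzxxyyz' → match
D. 'zzxyy' → match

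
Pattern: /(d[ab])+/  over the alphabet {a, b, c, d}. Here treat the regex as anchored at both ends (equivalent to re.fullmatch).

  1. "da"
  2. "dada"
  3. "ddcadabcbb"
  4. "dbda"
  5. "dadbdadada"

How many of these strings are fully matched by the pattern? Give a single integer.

4

1 → match
2 → match
3 → no match
4 → match
5 → match
Total matched: 4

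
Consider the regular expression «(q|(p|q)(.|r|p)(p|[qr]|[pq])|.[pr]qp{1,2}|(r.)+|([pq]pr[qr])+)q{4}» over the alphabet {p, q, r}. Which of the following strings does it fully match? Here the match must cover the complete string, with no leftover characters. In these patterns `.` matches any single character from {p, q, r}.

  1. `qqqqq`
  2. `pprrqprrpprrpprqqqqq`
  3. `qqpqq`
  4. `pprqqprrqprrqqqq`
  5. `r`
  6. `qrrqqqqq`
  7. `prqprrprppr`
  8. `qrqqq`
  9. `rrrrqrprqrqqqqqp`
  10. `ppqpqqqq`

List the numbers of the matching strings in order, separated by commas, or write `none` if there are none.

1, 2, 4, 10

1 → match
2 → match
3 → no match
4 → match
5 → no match — must end with `q`
6 → no match
7 → no match — must end with `q`
8 → no match
9 → no match — must end with `q`
10 → match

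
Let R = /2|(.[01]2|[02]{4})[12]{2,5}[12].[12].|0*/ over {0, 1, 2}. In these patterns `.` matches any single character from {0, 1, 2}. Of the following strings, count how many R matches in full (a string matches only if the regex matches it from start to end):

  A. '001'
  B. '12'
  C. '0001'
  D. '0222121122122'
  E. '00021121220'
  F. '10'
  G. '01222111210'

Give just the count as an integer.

3

A → no match
B → no match
C → no match
D → match
E → match
F → no match
G → match
Total matched: 3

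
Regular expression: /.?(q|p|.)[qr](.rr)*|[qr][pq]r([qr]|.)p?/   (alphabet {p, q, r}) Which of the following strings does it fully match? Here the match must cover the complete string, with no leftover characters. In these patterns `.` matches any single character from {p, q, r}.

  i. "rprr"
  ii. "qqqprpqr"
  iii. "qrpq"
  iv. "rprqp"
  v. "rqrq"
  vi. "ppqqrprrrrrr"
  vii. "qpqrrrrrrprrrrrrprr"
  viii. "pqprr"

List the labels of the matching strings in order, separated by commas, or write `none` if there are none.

i, iv, v, viii

i → match
ii → no match
iii → no match
iv → match
v → match
vi → no match
vii → no match
viii → match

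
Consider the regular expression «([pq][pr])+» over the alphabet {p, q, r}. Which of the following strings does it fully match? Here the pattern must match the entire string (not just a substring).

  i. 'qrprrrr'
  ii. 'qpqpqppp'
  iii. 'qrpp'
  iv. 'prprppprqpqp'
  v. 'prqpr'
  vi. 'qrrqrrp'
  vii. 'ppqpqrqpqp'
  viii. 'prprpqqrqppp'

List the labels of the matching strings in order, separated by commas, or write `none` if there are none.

ii, iii, iv, vii

i → no match
ii → match
iii → match
iv → match
v → no match
vi → no match
vii → match
viii → no match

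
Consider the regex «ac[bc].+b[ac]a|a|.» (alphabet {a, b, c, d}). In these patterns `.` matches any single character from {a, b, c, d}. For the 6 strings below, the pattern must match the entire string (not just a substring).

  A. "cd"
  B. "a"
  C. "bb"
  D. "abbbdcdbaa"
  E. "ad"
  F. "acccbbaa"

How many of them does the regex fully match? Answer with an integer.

A → no match
B → match
C → no match
D → no match
E → no match
F → match
Total matched: 2

2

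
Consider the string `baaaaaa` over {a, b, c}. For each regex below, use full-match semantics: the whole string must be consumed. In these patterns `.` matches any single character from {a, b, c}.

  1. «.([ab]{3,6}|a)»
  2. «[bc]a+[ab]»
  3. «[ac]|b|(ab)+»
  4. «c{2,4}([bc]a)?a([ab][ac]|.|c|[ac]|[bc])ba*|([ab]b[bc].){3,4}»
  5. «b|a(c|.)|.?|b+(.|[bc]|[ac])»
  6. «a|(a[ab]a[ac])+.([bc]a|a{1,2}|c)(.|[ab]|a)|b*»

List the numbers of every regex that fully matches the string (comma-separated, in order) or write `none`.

1, 2

1 → match
2 → match
3 → no match
4 → no match
5 → no match
6 → no match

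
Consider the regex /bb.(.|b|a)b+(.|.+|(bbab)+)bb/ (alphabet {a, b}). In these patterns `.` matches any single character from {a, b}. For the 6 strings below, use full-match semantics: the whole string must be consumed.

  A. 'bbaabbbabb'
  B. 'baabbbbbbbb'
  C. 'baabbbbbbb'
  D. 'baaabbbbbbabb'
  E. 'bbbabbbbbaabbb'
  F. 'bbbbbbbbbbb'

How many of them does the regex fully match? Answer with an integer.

3

A. 'bbaabbbabb' → match
B. 'baabbbbbbbb' → no match — must start with 'bb'
C. 'baabbbbbbb' → no match — must start with 'bb'
D → no match — must start with 'bb'
E → match
F. 'bbbbbbbbbbb' → match
Total matched: 3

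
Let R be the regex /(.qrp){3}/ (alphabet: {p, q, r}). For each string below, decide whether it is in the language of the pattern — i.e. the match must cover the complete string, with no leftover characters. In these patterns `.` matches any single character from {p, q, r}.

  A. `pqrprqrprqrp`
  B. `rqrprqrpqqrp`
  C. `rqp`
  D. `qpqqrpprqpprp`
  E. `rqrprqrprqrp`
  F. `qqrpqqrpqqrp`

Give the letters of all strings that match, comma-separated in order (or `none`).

A, B, E, F

A → match
B → match
C → no match — must end with `qrp`
D → no match — must end with `qrp`
E → match
F → match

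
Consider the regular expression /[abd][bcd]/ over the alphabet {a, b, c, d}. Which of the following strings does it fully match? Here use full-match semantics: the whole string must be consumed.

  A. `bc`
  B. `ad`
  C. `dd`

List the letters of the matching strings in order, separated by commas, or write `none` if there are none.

A, B, C

A. `bc` → match
B. `ad` → match
C. `dd` → match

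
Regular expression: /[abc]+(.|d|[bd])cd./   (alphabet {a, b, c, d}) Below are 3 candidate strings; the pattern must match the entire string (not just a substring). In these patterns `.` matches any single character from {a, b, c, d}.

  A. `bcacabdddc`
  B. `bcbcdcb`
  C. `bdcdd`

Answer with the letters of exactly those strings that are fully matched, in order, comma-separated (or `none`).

C

A. `bcacabdddc` → no match
B. `bcbcdcb` → no match
C. `bdcdd` → match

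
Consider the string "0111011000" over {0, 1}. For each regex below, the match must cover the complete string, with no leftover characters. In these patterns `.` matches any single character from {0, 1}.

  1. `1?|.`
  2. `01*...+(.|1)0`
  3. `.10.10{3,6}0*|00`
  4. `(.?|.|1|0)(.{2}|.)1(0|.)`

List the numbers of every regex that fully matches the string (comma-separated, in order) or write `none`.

1 → no match
2 → match
3 → no match
4 → no match

2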